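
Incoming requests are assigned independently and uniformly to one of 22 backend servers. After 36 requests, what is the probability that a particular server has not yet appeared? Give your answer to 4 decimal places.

0.1874

On each request the fixed server fails to appear with probability 21/22.
P(still missing after 36) = (21/22)^36 = 0.18736.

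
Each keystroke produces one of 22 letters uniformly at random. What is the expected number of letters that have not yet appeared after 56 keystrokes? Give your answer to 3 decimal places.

1.626

For each letter, P(unseen after 56) = (21/22)^56 = 0.0739.
By linearity of expectation, E[unseen] = 22·(21/22)^56 = 1.6257.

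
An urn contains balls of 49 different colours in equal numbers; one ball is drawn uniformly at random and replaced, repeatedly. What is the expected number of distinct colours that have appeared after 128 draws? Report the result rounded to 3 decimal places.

45.501

For each colour, P(seen in 128 draws) = 1 - (48/49)^128 = 0.9286.
By linearity of expectation, E[distinct seen] = 49·(1 - (48/49)^128) = 45.5007.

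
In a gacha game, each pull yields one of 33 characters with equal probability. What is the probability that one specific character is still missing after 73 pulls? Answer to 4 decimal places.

Each pull misses the fixed character with probability (33-1)/33 = 32/33, independently.
P(still missing after 73) = (32/33)^73 = 0.10579.

0.1058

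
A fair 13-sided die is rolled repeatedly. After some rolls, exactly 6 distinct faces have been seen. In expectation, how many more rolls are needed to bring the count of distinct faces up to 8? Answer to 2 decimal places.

4.02

From k distinct to k+1 distinct takes on average 13/(13-k) rolls.
Sum over k = 6,...,7: E = 13/7 + 13/6 = 4.024.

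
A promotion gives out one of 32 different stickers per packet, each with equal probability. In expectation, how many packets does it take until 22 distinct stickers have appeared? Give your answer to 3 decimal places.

36.145

With k distinct stickers already seen, the next new one arrives after an expected 32/(32-k) packets.
Sum over k = 0,...,21: E = 32/32 + 32/31 + 32/30 + ... + 32/12 + 32/11 = 36.1449.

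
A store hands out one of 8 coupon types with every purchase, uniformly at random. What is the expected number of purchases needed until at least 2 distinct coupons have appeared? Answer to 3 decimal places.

2.143

With k distinct coupons already seen, the next new one arrives after an expected 8/(8-k) purchases.
Sum over k = 0,...,1: E = 8/8 + 8/7 = 2.1429.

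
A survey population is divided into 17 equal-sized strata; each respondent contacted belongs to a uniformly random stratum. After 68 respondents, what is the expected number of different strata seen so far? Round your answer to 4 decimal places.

16.7245

For each stratum, P(seen in 68 respondents) = 1 - (16/17)^68 = 0.98380.
By linearity of expectation, E[distinct seen] = 17·(1 - (16/17)^68) = 16.72453.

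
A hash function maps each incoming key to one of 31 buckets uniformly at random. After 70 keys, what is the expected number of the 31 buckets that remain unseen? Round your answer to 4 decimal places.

For each bucket, P(unseen after 70) = (30/31)^70 = 0.10073.
By linearity of expectation, E[unseen] = 31·(30/31)^70 = 3.12270.

3.1227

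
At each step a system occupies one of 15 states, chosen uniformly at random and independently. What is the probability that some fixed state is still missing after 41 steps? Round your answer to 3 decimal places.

On each step the fixed state fails to appear with probability 14/15.
P(still missing after 41) = (14/15)^41 = 0.0591.

0.059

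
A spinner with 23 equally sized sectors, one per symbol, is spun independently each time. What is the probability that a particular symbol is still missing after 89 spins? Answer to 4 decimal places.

On each spin the fixed symbol fails to appear with probability 22/23.
P(still missing after 89) = (22/23)^89 = 0.01914.

0.0191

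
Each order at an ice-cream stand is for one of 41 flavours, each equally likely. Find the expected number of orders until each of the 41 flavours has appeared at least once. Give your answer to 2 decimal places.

Split into phases: going from k distinct to k+1 distinct takes on average 41/(41-k) orders.
E[T] = 41/41 + 41/40 + 41/39 + ... + 41/2 + 41/1 = 41·H_{41}.
H_{41} = 4.303, so E[T] = 176.420.

176.42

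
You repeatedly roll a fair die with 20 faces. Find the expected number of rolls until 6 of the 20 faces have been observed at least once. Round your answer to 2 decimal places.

With k distinct faces already seen, the next new one arrives after an expected 20/(20-k) rolls.
Sum over k = 0,...,5: E = 20/20 + 20/19 + 20/18 + 20/17 + 20/16 + 20/15 = 6.924.

6.92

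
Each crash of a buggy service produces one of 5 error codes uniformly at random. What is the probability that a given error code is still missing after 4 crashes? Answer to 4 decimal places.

0.4096

Each crash misses the fixed error code with probability (5-1)/5 = 4/5, independently.
P(still missing after 4) = (4/5)^4 = 0.40960.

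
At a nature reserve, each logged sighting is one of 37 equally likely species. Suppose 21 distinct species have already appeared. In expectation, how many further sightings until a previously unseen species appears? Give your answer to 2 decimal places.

2.31

The number of sightings until the next new species is geometric with success probability 16/37, so its mean is 37/16.
E = 37/16 = 2.313.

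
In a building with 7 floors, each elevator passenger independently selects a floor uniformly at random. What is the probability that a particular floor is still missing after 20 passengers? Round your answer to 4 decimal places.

0.0458

On each passenger the fixed floor fails to appear with probability 6/7.
P(still missing after 20) = (6/7)^20 = 0.04582.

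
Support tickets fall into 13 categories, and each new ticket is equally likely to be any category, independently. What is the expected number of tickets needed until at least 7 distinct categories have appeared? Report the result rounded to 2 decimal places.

9.49

Going from k to k+1 distinct takes a geometric number of tickets with mean 13/(13-k).
Sum over k = 0,...,6: E = 13/13 + 13/12 + 13/11 + ... + 13/8 + 13/7 = 9.492.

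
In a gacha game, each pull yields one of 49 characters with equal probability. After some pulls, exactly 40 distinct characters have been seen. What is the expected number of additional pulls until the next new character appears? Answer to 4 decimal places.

5.4444

The number of pulls until the next new character is geometric with success probability 9/49, so its mean is 49/9.
E = 49/9 = 5.44444.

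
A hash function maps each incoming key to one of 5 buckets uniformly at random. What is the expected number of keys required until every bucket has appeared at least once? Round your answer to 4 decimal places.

11.4167

Split into phases: going from k distinct to k+1 distinct takes on average 5/(5-k) keys.
E[T] = 5/5 + 5/4 + 5/3 + 5/2 + 5/1 = 5·H_{5}.
H_{5} = 2.28333, so E[T] = 11.41667.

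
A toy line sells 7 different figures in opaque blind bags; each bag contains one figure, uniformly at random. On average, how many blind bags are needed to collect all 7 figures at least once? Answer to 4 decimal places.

18.1500

Split into phases: going from k distinct to k+1 distinct takes on average 7/(7-k) blind bags.
E[T] = 7/7 + 7/6 + 7/5 + ... + 7/2 + 7/1 = 7·H_{7}.
H_{7} = 2.59286, so E[T] = 18.15000.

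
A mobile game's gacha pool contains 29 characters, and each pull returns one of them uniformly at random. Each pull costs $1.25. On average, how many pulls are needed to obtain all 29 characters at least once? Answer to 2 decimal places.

114.89

The wait to go from k to k+1 distinct characters is geometric with mean 29/(29-k).
E[T] = 29/29 + 29/28 + 29/27 + ... + 29/2 + 29/1 = 29·H_{29}.
H_{29} = 3.962, so E[T] = 114.888.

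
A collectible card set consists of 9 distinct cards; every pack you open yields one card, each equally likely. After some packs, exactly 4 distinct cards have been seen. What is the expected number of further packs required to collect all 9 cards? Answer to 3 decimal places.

With k distinct cards already seen, the next new one takes an expected 9/(9-k) packs.
Sum over k = 4,...,8: E = 9/5 + 9/4 + 9/3 + 9/2 + 9/1 = 20.5500.

20.550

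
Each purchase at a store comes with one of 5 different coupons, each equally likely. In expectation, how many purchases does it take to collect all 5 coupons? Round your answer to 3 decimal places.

After k distinct coupons have appeared, the next purchase gives a new one with probability (5-k)/5, so the expected wait for the (k+1)-th is 5/(5-k).
E[T] = 5/5 + 5/4 + 5/3 + 5/2 + 5/1 = 5·H_{5}.
H_{5} = 2.2833, so E[T] = 11.4167.

11.417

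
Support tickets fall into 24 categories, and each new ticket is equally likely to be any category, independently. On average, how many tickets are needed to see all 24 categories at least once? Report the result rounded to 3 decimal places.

90.623

Split into phases: going from k distinct to k+1 distinct takes on average 24/(24-k) tickets.
E[T] = 24/24 + 24/23 + 24/22 + ... + 24/2 + 24/1 = 24·H_{24}.
H_{24} = 3.7760, so E[T] = 90.6230.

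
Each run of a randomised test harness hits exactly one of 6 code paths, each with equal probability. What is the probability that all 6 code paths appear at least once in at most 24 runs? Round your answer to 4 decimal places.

0.9254

By inclusion–exclusion over which code paths are missing,
P(all seen) = Σ_{j=0}^{6} (-1)^j C(6,j)((6-j)/6)^24
= 1.00000 - 0.07547 + 0.00089 - 0.00000 + 0.00000 - 0.00000 + 0.00000
= 0.92542.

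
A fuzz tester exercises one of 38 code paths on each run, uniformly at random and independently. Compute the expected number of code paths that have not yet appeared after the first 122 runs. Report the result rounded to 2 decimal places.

1.47

For each code path, P(unseen after 122) = (37/38)^122 = 0.039.
By linearity of expectation, E[unseen] = 38·(37/38)^122 = 1.468.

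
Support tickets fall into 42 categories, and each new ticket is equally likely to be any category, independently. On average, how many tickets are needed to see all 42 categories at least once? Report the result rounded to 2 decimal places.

The wait to go from k to k+1 distinct categories is geometric with mean 42/(42-k).
E[T] = 42/42 + 42/41 + 42/40 + ... + 42/2 + 42/1 = 42·H_{42}.
H_{42} = 4.327, so E[T] = 181.723.

181.72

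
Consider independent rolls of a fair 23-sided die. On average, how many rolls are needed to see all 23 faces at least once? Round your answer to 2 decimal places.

Split into phases: going from k distinct to k+1 distinct takes on average 23/(23-k) rolls.
E[T] = 23/23 + 23/22 + 23/21 + ... + 23/2 + 23/1 = 23·H_{23}.
H_{23} = 3.734, so E[T] = 85.889.

85.89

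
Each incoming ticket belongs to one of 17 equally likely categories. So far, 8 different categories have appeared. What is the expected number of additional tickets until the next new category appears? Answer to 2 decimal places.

Each ticket yields a new category with probability (17-8)/17 = 9/17, so the wait is geometric with mean 17/9.
E = 17/9 = 1.889.

1.89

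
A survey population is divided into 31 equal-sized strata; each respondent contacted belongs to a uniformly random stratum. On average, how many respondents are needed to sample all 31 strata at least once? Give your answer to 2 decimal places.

124.84

Split into phases: going from k distinct to k+1 distinct takes on average 31/(31-k) respondents.
E[T] = 31/31 + 31/30 + 31/29 + ... + 31/2 + 31/1 = 31·H_{31}.
H_{31} = 4.027, so E[T] = 124.845.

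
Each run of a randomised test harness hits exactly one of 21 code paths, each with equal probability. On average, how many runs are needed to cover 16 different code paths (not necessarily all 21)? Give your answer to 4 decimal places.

28.6025

Going from k to k+1 distinct takes a geometric number of runs with mean 21/(21-k).
Sum over k = 0,...,15: E = 21/21 + 21/20 + 21/19 + ... + 21/7 + 21/6 = 28.60253.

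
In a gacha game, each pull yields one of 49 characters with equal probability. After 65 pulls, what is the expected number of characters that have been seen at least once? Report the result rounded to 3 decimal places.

36.173

For each character, P(seen in 65 pulls) = 1 - (48/49)^65 = 0.7382.
By linearity of expectation, E[distinct seen] = 49·(1 - (48/49)^65) = 36.1728.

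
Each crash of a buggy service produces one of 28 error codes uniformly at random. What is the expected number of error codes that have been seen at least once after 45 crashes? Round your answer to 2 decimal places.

For each error code, P(seen in 45 crashes) = 1 - (27/28)^45 = 0.805.
By linearity of expectation, E[distinct seen] = 28·(1 - (27/28)^45) = 22.550.

22.55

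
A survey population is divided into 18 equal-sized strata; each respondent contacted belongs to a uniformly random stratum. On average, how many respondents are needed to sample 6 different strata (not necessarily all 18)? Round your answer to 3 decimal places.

With k distinct strata already seen, the next new one arrives after an expected 18/(18-k) respondents.
Sum over k = 0,...,5: E = 18/18 + 18/17 + 18/16 + 18/15 + 18/14 + 18/13 = 7.0542.

7.054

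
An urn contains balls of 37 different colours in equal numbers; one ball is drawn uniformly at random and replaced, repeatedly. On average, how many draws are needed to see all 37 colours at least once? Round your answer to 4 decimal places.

155.4587

The wait to go from k to k+1 distinct colours is geometric with mean 37/(37-k).
E[T] = 37/37 + 37/36 + 37/35 + ... + 37/2 + 37/1 = 37·H_{37}.
H_{37} = 4.20159, so E[T] = 155.45869.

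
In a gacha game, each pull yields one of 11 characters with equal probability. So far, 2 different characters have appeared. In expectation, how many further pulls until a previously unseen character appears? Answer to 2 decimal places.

1.22

Each pull yields a new character with probability (11-2)/11 = 9/11, so the wait is geometric with mean 11/9.
E = 11/9 = 1.222.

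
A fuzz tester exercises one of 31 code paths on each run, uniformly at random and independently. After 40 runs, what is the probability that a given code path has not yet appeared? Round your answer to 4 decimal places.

Each run misses the fixed code path with probability (31-1)/31 = 30/31, independently.
P(still missing after 40) = (30/31)^40 = 0.26939.

0.2694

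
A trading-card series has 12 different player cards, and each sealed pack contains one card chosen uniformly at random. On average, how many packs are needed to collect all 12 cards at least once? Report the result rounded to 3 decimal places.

37.239

After k distinct cards have appeared, the next pack gives a new one with probability (12-k)/12, so the expected wait for the (k+1)-th is 12/(12-k).
E[T] = 12/12 + 12/11 + 12/10 + ... + 12/2 + 12/1 = 12·H_{12}.
H_{12} = 3.1032, so E[T] = 37.2385.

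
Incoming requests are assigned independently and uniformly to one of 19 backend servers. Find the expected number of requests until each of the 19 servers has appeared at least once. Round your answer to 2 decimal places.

67.41

The wait to go from k to k+1 distinct servers is geometric with mean 19/(19-k).
E[T] = 19/19 + 19/18 + 19/17 + ... + 19/2 + 19/1 = 19·H_{19}.
H_{19} = 3.548, so E[T] = 67.407.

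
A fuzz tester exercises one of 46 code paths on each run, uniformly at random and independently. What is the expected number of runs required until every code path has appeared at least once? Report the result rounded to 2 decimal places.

203.17

The wait to go from k to k+1 distinct code paths is geometric with mean 46/(46-k).
E[T] = 46/46 + 46/45 + 46/44 + ... + 46/2 + 46/1 = 46·H_{46}.
H_{46} = 4.417, so E[T] = 203.168.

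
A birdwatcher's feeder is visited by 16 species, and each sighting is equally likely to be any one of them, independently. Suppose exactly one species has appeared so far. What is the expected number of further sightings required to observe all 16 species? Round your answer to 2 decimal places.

With k distinct species already seen, the next new one takes an expected 16/(16-k) sightings.
Sum over k = 1,...,15: E = 16/15 + 16/14 + 16/13 + ... + 16/2 + 16/1 = 53.092.

53.09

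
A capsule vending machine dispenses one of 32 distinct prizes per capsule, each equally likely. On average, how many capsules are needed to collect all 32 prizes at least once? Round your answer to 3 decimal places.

After k distinct prizes have appeared, the next capsule gives a new one with probability (32-k)/32, so the expected wait for the (k+1)-th is 32/(32-k).
E[T] = 32/32 + 32/31 + 32/30 + ... + 32/2 + 32/1 = 32·H_{32}.
H_{32} = 4.0585, so E[T] = 129.8718.

129.872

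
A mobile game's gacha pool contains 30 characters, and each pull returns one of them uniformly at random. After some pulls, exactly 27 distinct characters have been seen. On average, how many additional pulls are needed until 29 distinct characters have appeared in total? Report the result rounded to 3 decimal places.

The wait to go from k to k+1 distinct characters is geometric with mean 30/(30-k).
Sum over k = 27,...,28: E = 30/3 + 30/2 = 25.0000.

25.000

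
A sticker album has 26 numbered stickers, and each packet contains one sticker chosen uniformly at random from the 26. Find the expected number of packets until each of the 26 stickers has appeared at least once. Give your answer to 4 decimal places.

Split into phases: going from k distinct to k+1 distinct takes on average 26/(26-k) packets.
E[T] = 26/26 + 26/25 + 26/24 + ... + 26/2 + 26/1 = 26·H_{26}.
H_{26} = 3.85442, so E[T] = 100.21491.

100.2149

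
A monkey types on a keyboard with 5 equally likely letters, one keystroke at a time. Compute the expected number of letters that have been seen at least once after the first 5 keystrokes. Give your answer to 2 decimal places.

3.36

For each letter, P(seen in 5 keystrokes) = 1 - (4/5)^5 = 0.672.
By linearity of expectation, E[distinct seen] = 5·(1 - (4/5)^5) = 3.362.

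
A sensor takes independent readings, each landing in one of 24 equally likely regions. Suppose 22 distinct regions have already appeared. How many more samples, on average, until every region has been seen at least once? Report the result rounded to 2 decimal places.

The wait to go from k to k+1 distinct regions is geometric with mean 24/(24-k).
Sum over k = 22,...,23: E = 24/2 + 24/1 = 36.000.

36.00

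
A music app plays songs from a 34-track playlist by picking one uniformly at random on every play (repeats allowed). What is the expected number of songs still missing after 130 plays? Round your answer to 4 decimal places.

0.7015

For each song, P(unseen after 130) = (33/34)^130 = 0.02063.
By linearity of expectation, E[unseen] = 34·(33/34)^130 = 0.70151.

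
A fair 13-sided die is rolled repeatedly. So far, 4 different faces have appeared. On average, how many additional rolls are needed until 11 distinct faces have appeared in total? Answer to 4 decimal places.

17.2766

The wait to go from k to k+1 distinct faces is geometric with mean 13/(13-k).
Sum over k = 4,...,10: E = 13/9 + 13/8 + 13/7 + ... + 13/4 + 13/3 = 17.27659.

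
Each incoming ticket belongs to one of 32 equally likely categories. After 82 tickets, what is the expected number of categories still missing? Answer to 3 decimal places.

For each category, P(unseen after 82) = (31/32)^82 = 0.0740.
By linearity of expectation, E[unseen] = 32·(31/32)^82 = 2.3687.

2.369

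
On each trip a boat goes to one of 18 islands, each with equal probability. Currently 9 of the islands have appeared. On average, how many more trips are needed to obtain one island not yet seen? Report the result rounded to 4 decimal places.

Each trip yields a new island with probability (18-9)/18 = 9/18, so the wait is geometric with mean 18/9.
E = 18/9 = 2.00000.

2.0000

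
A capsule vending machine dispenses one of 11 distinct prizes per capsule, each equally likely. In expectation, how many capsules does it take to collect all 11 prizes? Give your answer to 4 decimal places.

Split into phases: going from k distinct to k+1 distinct takes on average 11/(11-k) capsules.
E[T] = 11/11 + 11/10 + 11/9 + ... + 11/2 + 11/1 = 11·H_{11}.
H_{11} = 3.01988, so E[T] = 33.21865.

33.2187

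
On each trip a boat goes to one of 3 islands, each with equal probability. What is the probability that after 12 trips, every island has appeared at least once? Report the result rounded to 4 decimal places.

0.9769

Let A_i be the event that island i is missing after 12 trips. By inclusion–exclusion on the A_i,
P(all seen) = Σ_{j=0}^{3} (-1)^j C(3,j)((3-j)/3)^12
= 1.00000 - 0.02312 + 0.00001 - 0.00000
= 0.97688.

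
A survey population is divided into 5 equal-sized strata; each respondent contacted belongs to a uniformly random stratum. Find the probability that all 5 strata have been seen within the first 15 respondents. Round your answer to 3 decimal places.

0.829

By inclusion–exclusion over which strata are missing,
P(all seen) = Σ_{j=0}^{5} (-1)^j C(5,j)((5-j)/5)^15
= 1.0000 - 0.1759 + 0.0047 - 0.0000 + 0.0000 - 0.0000
= 0.8288.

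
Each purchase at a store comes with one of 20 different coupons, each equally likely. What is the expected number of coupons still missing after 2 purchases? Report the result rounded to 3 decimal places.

For each coupon, P(unseen after 2) = (19/20)^2 = 0.9025.
By linearity of expectation, E[unseen] = 20·(19/20)^2 = 18.0500.

18.050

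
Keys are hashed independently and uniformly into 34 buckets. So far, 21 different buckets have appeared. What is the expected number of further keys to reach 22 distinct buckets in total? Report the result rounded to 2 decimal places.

2.62

With k distinct buckets already seen, the next new one takes an expected 34/(34-k) keys.
Only the k = 21 term is needed: E = 34/13 = 2.615.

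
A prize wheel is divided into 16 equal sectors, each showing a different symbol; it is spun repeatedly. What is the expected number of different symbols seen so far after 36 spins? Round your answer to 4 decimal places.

For each symbol, P(seen in 36 spins) = 1 - (15/16)^36 = 0.90206.
By linearity of expectation, E[distinct seen] = 16·(1 - (15/16)^36) = 14.43294.

14.4329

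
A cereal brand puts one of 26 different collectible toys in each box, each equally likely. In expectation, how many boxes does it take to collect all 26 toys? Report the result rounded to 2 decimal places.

The wait to go from k to k+1 distinct toys is geometric with mean 26/(26-k).
E[T] = 26/26 + 26/25 + 26/24 + ... + 26/2 + 26/1 = 26·H_{26}.
H_{26} = 3.854, so E[T] = 100.215.

100.21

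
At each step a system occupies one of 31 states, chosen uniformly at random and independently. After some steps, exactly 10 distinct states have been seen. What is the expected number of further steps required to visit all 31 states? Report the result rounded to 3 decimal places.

113.006

The wait to go from k to k+1 distinct states is geometric with mean 31/(31-k).
Sum over k = 10,...,30: E = 31/21 + 31/20 + 31/19 + ... + 31/2 + 31/1 = 113.0061.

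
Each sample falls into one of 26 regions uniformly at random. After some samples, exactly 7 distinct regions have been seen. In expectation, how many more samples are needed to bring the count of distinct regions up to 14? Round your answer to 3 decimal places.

11.558

With k distinct regions already seen, the next new one takes an expected 26/(26-k) samples.
Sum over k = 7,...,13: E = 26/19 + 26/18 + 26/17 + ... + 26/14 + 26/13 = 11.5578.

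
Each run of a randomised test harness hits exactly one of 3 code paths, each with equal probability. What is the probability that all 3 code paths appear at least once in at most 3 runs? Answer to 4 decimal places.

0.2222

By inclusion–exclusion over which code paths are missing,
P(all seen) = Σ_{j=0}^{3} (-1)^j C(3,j)((3-j)/3)^3
= 1.00000 - 0.88889 + 0.11111 - 0.00000
= 0.22222.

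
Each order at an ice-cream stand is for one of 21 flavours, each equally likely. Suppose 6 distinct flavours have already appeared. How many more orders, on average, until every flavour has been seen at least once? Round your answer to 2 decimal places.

From k distinct to k+1 distinct takes on average 21/(21-k) orders.
Sum over k = 6,...,20: E = 21/15 + 21/14 + 21/13 + ... + 21/2 + 21/1 = 69.683.

69.68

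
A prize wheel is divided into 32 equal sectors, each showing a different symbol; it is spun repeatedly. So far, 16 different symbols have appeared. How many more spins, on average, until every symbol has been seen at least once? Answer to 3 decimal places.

With k distinct symbols already seen, the next new one takes an expected 32/(32-k) spins.
Sum over k = 16,...,31: E = 32/16 + 32/15 + 32/14 + ... + 32/2 + 32/1 = 108.1833.

108.183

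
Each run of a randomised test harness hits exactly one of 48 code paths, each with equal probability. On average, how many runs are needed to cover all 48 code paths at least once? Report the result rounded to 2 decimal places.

The wait to go from k to k+1 distinct code paths is geometric with mean 48/(48-k).
E[T] = 48/48 + 48/47 + 48/46 + ... + 48/2 + 48/1 = 48·H_{48}.
H_{48} = 4.459, so E[T] = 214.022.

214.02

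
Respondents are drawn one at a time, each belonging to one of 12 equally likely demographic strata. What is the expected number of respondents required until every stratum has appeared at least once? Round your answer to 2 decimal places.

The wait to go from k to k+1 distinct strata is geometric with mean 12/(12-k).
E[T] = 12/12 + 12/11 + 12/10 + ... + 12/2 + 12/1 = 12·H_{12}.
H_{12} = 3.103, so E[T] = 37.239.

37.24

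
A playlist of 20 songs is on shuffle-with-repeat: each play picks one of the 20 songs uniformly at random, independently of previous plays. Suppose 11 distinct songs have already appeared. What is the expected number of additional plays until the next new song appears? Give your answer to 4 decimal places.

The number of plays until the next new song is geometric with success probability 9/20, so its mean is 20/9.
E = 20/9 = 2.22222.

2.2222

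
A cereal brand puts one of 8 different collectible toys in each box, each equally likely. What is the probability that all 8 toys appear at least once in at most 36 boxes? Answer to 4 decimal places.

0.9355

By inclusion–exclusion over which toys are missing,
P(all seen) = Σ_{j=0}^{8} (-1)^j C(8,j)((8-j)/8)^36
= 1.00000 - 0.06537 + 0.00089 - 0.00000 + 0.00000 - 0.00000 + 0.00000 - 0.00000 + 0.00000
= 0.93552.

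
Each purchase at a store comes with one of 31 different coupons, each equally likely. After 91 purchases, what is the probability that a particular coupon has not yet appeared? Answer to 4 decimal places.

0.0506

Each purchase misses the fixed coupon with probability (31-1)/31 = 30/31, independently.
P(still missing after 91) = (30/31)^91 = 0.05060.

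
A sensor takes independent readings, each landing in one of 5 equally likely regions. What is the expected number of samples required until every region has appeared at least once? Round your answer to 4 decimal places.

11.4167

Split into phases: going from k distinct to k+1 distinct takes on average 5/(5-k) samples.
E[T] = 5/5 + 5/4 + 5/3 + 5/2 + 5/1 = 5·H_{5}.
H_{5} = 2.28333, so E[T] = 11.41667.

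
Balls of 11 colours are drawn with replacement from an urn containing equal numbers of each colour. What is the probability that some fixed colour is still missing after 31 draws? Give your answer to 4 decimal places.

0.0521

Each draw misses the fixed colour with probability (11-1)/11 = 10/11, independently.
P(still missing after 31) = (10/11)^31 = 0.05210.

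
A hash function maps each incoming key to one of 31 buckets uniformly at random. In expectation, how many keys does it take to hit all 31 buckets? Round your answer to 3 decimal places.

The wait to go from k to k+1 distinct buckets is geometric with mean 31/(31-k).
E[T] = 31/31 + 31/30 + 31/29 + ... + 31/2 + 31/1 = 31·H_{31}.
H_{31} = 4.0272, so E[T] = 124.8446.

124.845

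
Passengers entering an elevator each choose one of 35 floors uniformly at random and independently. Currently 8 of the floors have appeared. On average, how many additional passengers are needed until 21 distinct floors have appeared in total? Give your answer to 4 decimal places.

The wait to go from k to k+1 distinct floors is geometric with mean 35/(35-k).
Sum over k = 8,...,20: E = 35/27 + 35/26 + 35/25 + ... + 35/16 + 35/15 = 22.39630.

22.3963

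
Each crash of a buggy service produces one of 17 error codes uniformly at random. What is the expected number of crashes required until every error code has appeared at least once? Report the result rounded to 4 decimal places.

Split into phases: going from k distinct to k+1 distinct takes on average 17/(17-k) crashes.
E[T] = 17/17 + 17/16 + 17/15 + ... + 17/2 + 17/1 = 17·H_{17}.
H_{17} = 3.43955, so E[T] = 58.47239.

58.4724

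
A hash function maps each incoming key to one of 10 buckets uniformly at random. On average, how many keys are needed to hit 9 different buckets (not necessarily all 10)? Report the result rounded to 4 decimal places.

19.2897

With k distinct buckets already seen, the next new one arrives after an expected 10/(10-k) keys.
Sum over k = 0,...,8: E = 10/10 + 10/9 + 10/8 + ... + 10/3 + 10/2 = 19.28968.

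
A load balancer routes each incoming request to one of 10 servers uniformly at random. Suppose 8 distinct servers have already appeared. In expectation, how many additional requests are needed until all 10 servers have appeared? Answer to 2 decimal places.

From k distinct to k+1 distinct takes on average 10/(10-k) requests.
Sum over k = 8,...,9: E = 10/2 + 10/1 = 15.000.

15.00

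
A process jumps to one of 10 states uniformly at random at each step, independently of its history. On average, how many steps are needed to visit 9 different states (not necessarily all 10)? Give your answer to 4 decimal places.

Going from k to k+1 distinct takes a geometric number of steps with mean 10/(10-k).
Sum over k = 0,...,8: E = 10/10 + 10/9 + 10/8 + ... + 10/3 + 10/2 = 19.28968.

19.2897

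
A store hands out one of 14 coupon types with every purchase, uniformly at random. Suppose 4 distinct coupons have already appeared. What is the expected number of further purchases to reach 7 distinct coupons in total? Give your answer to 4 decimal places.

4.7056

With k distinct coupons already seen, the next new one takes an expected 14/(14-k) purchases.
Sum over k = 4,...,6: E = 14/10 + 14/9 + 14/8 = 4.70556.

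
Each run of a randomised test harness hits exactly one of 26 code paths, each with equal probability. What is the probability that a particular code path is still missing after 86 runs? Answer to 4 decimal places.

Each run misses the fixed code path with probability (26-1)/26 = 25/26, independently.
P(still missing after 86) = (25/26)^86 = 0.03429.

0.0343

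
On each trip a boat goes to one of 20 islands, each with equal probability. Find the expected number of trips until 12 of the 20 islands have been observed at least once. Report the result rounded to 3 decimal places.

17.598

Going from k to k+1 distinct takes a geometric number of trips with mean 20/(20-k).
Sum over k = 0,...,11: E = 20/20 + 20/19 + 20/18 + ... + 20/10 + 20/9 = 17.5977.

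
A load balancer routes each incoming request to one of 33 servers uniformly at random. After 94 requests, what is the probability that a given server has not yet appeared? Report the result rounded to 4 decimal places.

0.0554

Each request misses the fixed server with probability (33-1)/33 = 32/33, independently.
P(still missing after 94) = (32/33)^94 = 0.05544.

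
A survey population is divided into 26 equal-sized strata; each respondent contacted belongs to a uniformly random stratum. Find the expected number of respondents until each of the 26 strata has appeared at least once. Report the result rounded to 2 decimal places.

The wait to go from k to k+1 distinct strata is geometric with mean 26/(26-k).
E[T] = 26/26 + 26/25 + 26/24 + ... + 26/2 + 26/1 = 26·H_{26}.
H_{26} = 3.854, so E[T] = 100.215.

100.21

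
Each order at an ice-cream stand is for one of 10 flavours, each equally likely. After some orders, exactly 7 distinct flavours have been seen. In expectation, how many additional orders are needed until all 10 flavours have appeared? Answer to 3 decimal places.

From k distinct to k+1 distinct takes on average 10/(10-k) orders.
Sum over k = 7,...,9: E = 10/3 + 10/2 + 10/1 = 18.3333.

18.333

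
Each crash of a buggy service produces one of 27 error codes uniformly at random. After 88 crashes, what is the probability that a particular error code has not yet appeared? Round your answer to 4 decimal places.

0.0361

Each crash misses the fixed error code with probability (27-1)/27 = 26/27, independently.
P(still missing after 88) = (26/27)^88 = 0.03611.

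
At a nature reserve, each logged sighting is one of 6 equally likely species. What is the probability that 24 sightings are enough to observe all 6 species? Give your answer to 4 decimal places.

Let A_i be the event that species i is missing after 24 sightings. By inclusion–exclusion on the A_i,
P(all seen) = Σ_{j=0}^{6} (-1)^j C(6,j)((6-j)/6)^24
= 1.00000 - 0.07547 + 0.00089 - 0.00000 + 0.00000 - 0.00000 + 0.00000
= 0.92542.

0.9254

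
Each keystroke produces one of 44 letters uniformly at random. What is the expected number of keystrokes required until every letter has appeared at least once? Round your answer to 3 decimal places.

The wait to go from k to k+1 distinct letters is geometric with mean 44/(44-k).
E[T] = 44/44 + 44/43 + 44/42 + ... + 44/2 + 44/1 = 44·H_{44}.
H_{44} = 4.3727, so E[T] = 192.3999.

192.400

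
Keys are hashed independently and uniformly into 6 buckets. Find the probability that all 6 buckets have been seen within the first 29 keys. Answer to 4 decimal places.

By inclusion–exclusion over which buckets are missing,
P(all seen) = Σ_{j=0}^{6} (-1)^j C(6,j)((6-j)/6)^29
= 1.00000 - 0.03033 + 0.00012 - 0.00000 + 0.00000 - 0.00000 + 0.00000
= 0.96979.

0.9698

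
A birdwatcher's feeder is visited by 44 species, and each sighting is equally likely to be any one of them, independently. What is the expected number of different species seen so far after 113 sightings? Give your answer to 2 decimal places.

For each species, P(seen in 113 sightings) = 1 - (43/44)^113 = 0.926.
By linearity of expectation, E[distinct seen] = 44·(1 - (43/44)^113) = 40.725.

40.72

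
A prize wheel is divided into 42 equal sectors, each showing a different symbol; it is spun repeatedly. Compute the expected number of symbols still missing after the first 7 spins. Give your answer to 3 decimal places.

35.481

For each symbol, P(unseen after 7) = (41/42)^7 = 0.8448.
By linearity of expectation, E[unseen] = 42·(41/42)^7 = 35.4806.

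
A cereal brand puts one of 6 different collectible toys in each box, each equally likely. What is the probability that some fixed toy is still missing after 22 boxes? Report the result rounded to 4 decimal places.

Each box misses the fixed toy with probability (6-1)/6 = 5/6, independently.
P(still missing after 22) = (5/6)^22 = 0.01811.

0.0181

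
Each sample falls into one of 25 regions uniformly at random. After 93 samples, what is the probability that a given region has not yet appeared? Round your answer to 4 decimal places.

0.0225

Each sample misses the fixed region with probability (25-1)/25 = 24/25, independently.
P(still missing after 93) = (24/25)^93 = 0.02245.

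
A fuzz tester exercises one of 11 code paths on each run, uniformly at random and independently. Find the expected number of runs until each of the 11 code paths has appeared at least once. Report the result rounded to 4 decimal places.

33.2187

The wait to go from k to k+1 distinct code paths is geometric with mean 11/(11-k).
E[T] = 11/11 + 11/10 + 11/9 + ... + 11/2 + 11/1 = 11·H_{11}.
H_{11} = 3.01988, so E[T] = 33.21865.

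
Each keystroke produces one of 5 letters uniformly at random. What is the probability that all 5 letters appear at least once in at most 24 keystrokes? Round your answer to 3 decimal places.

0.976

Let A_i be the event that letter i is missing after 24 keystrokes. By inclusion–exclusion on the A_i,
P(all seen) = Σ_{j=0}^{5} (-1)^j C(5,j)((5-j)/5)^24
= 1.0000 - 0.0236 + 0.0000 - 0.0000 + 0.0000 - 0.0000
= 0.9764.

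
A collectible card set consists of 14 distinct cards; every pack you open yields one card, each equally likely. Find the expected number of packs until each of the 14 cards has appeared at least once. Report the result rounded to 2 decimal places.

45.52

After k distinct cards have appeared, the next pack gives a new one with probability (14-k)/14, so the expected wait for the (k+1)-th is 14/(14-k).
E[T] = 14/14 + 14/13 + 14/12 + ... + 14/2 + 14/1 = 14·H_{14}.
H_{14} = 3.252, so E[T] = 45.522.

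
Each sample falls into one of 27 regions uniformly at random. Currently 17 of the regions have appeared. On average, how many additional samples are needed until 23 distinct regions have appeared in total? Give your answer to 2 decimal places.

With k distinct regions already seen, the next new one takes an expected 27/(27-k) samples.
Sum over k = 17,...,22: E = 27/10 + 27/9 + 27/8 + 27/7 + 27/6 + 27/5 = 22.832.

22.83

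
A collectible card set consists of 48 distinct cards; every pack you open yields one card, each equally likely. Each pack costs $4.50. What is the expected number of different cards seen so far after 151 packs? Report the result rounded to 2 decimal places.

46.00

For each card, P(seen in 151 packs) = 1 - (47/48)^151 = 0.958.
By linearity of expectation, E[distinct seen] = 48·(1 - (47/48)^151) = 46.002.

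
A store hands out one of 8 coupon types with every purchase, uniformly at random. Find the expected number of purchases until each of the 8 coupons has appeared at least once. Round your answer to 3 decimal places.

21.743

The wait to go from k to k+1 distinct coupons is geometric with mean 8/(8-k).
E[T] = 8/8 + 8/7 + 8/6 + ... + 8/2 + 8/1 = 8·H_{8}.
H_{8} = 2.7179, so E[T] = 21.7429.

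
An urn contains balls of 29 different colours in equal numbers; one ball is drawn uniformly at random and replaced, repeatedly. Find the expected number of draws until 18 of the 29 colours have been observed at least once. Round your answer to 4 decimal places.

27.3115

Going from k to k+1 distinct takes a geometric number of draws with mean 29/(29-k).
Sum over k = 0,...,17: E = 29/29 + 29/28 + 29/27 + ... + 29/13 + 29/12 = 27.31152.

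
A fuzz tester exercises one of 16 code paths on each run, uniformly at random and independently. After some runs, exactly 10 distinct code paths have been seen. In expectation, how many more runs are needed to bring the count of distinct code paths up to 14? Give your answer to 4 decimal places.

15.2000

From k distinct to k+1 distinct takes on average 16/(16-k) runs.
Sum over k = 10,...,13: E = 16/6 + 16/5 + 16/4 + 16/3 = 15.20000.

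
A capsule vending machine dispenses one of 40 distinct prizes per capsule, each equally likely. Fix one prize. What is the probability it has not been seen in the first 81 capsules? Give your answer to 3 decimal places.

Each capsule misses the fixed prize with probability (40-1)/40 = 39/40, independently.
P(still missing after 81) = (39/40)^81 = 0.1286.

0.129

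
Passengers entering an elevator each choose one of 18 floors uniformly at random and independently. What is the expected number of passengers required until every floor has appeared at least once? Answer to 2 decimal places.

Split into phases: going from k distinct to k+1 distinct takes on average 18/(18-k) passengers.
E[T] = 18/18 + 18/17 + 18/16 + ... + 18/2 + 18/1 = 18·H_{18}.
H_{18} = 3.495, so E[T] = 62.912.

62.91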